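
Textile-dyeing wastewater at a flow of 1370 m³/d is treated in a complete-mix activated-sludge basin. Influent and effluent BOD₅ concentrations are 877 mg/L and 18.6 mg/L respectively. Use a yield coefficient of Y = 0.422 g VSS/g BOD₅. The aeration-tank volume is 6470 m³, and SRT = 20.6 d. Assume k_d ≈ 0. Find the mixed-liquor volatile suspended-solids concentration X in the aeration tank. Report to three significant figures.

Without decay, X = Y Q (S₀−S) θ_c / V = 0.422 × 1370 × (877 − 18.6) × 20.6 / 6470 = 1580 mg/L.

X ≈ 1580 mg/L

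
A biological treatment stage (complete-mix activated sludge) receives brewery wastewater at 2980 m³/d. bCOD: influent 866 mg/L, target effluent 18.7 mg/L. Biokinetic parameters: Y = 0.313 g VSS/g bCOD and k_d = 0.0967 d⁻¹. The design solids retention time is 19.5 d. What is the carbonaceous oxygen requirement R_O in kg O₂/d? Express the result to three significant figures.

Correct the yield for decay: Y_obs = Y/(1 + k_d θ_c) = 0.313 / (1 + 0.0967 × 19.5) = 0.313 / 2.886 = 0.1085.
Substrate removed = Q·(S₀ − S) = 2980 m³/d × (866 − 18.7) g/m³ = 2.52×10^6 g/d = 2525 kg/d.
Biomass synthesised: P_X = Y_obs × 2525 = 273.9 kg VSS/d.
R_O = Q·ΔS − 1.42 P_X = 2525 − 388.9 = 2136 kg O₂/d.

R_O ≈ 2140 kg O₂/d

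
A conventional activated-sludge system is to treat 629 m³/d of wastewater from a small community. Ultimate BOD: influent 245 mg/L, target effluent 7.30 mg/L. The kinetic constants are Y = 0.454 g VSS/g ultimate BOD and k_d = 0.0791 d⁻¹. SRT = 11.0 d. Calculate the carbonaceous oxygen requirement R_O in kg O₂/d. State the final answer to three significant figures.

Y_obs = Y / (1 + k_d θ_c) = 0.454 / (1 + 0.0791 × 11.0) = 0.454 / 1.870 = 0.2428.
Mass of ultimate BOD removed per day: Q(S₀ − S) = 629 × 237.7 g/m³ = 149.5 kg/d.
Biomass synthesised: P_X = Y_obs × 149.5 = 36.30 kg VSS/d.
Carbonaceous O₂ demand = substrate oxidised − cell-mass equivalent = 149.5 − 1.42 × 36.30 = 97.97 kg O₂/d.

R_O ≈ 98.0 kg O₂/d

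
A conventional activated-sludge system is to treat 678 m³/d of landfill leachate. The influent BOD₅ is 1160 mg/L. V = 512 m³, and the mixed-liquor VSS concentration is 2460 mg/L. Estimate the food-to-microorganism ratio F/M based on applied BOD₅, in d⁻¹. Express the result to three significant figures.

F/M ≈ 0.624 d⁻¹

F/M = Q·S₀ / (V·X) = 678 × 1160 / (512.0 × 2460) = 0.6244 g BOD₅·(g VSS·d)⁻¹.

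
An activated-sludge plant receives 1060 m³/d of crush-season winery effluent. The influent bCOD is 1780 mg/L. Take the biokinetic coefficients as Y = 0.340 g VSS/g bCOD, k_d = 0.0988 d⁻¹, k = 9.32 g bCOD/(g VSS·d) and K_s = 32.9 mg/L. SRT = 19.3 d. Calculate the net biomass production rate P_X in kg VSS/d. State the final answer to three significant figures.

For a completely mixed reactor with recycle the Lawrence–McCarty relation gives S = K_s·(1 + k_d·θ_c) / [θ_c·(Y·k − k_d) − 1] = 32.9 × (1 + 0.0988 × 19.3) / [19.3 × (0.340 × 9.32 − 0.0988) − 1] = 95.64 / 58.25 = 1.642 mg/L.
The observed yield is Y_obs = Y/(1 + k_d·θ_c) = 0.340 / (1 + 0.0988 × 19.3) = 0.340 / 2.907 = 0.1170 g VSS per g bCOD removed.
Substrate removed = Q·(S₀ − S) = 1060 m³/d × (1780 − 1.64) g/m³ = 1.89×10^6 g/d = 1885 kg/d.
P_X = Y_obs · Q(S₀ − S) = 0.1170 × 1885 = 220.5 kg VSS/d.

P_X ≈ 220 kg VSS/d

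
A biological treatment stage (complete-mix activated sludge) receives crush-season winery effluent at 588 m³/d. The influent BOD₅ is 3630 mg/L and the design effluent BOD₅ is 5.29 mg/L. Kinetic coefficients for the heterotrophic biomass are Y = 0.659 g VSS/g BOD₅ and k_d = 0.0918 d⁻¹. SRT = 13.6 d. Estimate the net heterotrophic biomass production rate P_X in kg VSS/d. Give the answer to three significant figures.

P_X ≈ 625 kg VSS/d

Y_obs = Y / (1 + k_d θ_c) = 0.659 / (1 + 0.0918 × 13.6) = 0.659 / 2.248 = 0.2931.
Mass of BOD₅ removed per day: Q(S₀ − S) = 588 × 3625 g/m³ = 2131 kg/d.
Net biomass production P_X = Y_obs × Q·(S₀ − S) = 0.2931 × 2131 = 624.7 kg VSS/d.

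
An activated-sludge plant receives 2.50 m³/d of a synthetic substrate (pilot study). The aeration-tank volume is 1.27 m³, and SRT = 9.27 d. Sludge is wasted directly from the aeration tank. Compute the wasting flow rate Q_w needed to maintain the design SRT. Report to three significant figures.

Q_w ≈ 0.137 m³/d

With mixed-liquor wasting, θ_c = V/Q_w, so Q_w = V/θ_c = 1.270/9.27 = 0.1370 m³/d.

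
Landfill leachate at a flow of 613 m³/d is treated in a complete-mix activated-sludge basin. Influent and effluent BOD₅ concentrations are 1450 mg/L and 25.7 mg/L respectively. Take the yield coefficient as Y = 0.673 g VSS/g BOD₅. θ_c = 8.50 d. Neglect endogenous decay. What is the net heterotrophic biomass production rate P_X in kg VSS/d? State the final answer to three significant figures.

Since k_d ≈ 0, Y_obs = Y = 0.673 g VSS/g BOD₅.
Mass of BOD₅ removed per day: Q(S₀ − S) = 613 × 1424 g/m³ = 873.1 kg/d.
P_X = Y_obs · Q(S₀ − S) = 0.6730 × 873.1 = 587.6 kg VSS/d.

P_X ≈ 588 kg VSS/d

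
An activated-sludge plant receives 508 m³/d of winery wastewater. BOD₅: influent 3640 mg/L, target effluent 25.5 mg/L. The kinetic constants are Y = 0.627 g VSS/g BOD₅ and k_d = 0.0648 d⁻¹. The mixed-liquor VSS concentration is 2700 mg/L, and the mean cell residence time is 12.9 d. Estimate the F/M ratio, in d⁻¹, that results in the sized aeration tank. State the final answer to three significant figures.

F/M ≈ 0.229 d⁻¹

Rearranging the biomass balance for a CMAS with decay, V = Y·Q·ΔS·θ_c / [X·(1+k_d θ_c)] = 0.627 × 508 × (3640 − 25.5) × 12.9 / [2700 × (1 + 0.0648 × 12.9)] = 1.49×10^7 / 4957 = 2996 m³.
F/M = applied load / biomass = Q·S₀/(V·X) = 508 × 3640 / (2996 × 2700) = 0.2286 d⁻¹.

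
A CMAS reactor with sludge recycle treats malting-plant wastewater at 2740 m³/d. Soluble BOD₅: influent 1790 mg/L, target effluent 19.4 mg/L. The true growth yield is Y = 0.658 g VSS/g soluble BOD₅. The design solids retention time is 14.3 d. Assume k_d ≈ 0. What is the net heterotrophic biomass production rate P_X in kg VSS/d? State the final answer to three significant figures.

P_X ≈ 3190 kg VSS/d

With endogenous decay neglected, the observed yield equals the true yield: Y_obs = Y = 0.658 g VSS/g soluble BOD₅.
ΔS = 1790 − 19.4 = 1771 mg/L, so the substrate removal rate is 2740 × 1771/1000 = 4851 kg soluble BOD₅/d.
P_X = Y_obs · Q(S₀ − S) = 0.6580 × 4851 = 3192 kg VSS/d.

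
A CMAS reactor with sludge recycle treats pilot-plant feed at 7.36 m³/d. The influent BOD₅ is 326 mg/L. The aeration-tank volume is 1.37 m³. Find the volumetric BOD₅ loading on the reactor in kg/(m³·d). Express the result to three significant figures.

L_v ≈ 1.75 kg BOD₅/(m³·d)

Applied BOD₅ load per unit volume = Q·S₀/V = (7.36 × 326/1000)/1.370 = 1.751 kg BOD₅·m⁻³·d⁻¹.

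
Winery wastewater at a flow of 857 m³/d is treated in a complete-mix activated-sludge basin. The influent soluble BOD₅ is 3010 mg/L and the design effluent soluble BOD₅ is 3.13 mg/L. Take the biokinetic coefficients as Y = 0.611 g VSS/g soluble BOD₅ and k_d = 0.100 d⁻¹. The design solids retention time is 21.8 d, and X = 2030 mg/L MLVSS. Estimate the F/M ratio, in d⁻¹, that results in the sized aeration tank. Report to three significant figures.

Rearranging the biomass balance for a CMAS with decay, V = Y·Q·ΔS·θ_c / [X·(1+k_d θ_c)] = 0.611 × 857 × (3010 − 3.13) × 21.8 / [2030 × (1 + 0.100 × 21.8)] = 3.43×10^7 / 6455 = 5317 m³.
Food-to-microorganism ratio F/M = Q S₀ / (V X) = 857 × 3010 / (5317 × 2030) = 0.2390 d⁻¹.

F/M ≈ 0.239 d⁻¹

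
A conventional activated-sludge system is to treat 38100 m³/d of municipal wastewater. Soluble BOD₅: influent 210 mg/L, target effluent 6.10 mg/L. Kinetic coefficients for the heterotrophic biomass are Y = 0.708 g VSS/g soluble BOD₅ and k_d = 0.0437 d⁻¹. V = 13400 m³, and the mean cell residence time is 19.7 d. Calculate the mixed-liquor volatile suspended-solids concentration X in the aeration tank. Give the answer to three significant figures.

X = Y·Q·ΔS·θ_c / [V·(1 + k_d θ_c)] = 0.708 × 38100 × (210 − 6.10) × 19.7 / [13400 × (1 + 0.0437 × 19.7)] = 4345 mg/L.

X ≈ 4350 mg/L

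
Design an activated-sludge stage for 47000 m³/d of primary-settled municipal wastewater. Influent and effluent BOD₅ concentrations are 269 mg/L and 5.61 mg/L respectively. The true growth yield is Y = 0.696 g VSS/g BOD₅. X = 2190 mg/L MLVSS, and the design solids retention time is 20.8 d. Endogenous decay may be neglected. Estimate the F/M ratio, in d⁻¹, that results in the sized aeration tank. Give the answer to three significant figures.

V·X = Y·Q·ΔS·θ_c gives V = 0.696 × 47000 × (269 − 5.61) × 20.8 / 2190 = 81832 m³.
Food-to-microorganism ratio F/M = Q S₀ / (V X) = 47000 × 269 / (81832 × 2190) = 0.07055 d⁻¹.

F/M ≈ 0.0705 d⁻¹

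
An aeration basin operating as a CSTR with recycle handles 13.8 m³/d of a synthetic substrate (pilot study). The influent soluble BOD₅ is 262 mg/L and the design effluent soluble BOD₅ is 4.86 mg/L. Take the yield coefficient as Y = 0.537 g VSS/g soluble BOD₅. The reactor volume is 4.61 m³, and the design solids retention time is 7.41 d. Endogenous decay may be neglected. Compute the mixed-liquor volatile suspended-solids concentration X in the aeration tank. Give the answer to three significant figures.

X ≈ 3060 mg/L

X = Y·Q·ΔS·θ_c / V = 0.537 × 13.8 × (262 − 4.86) × 7.41 / 4.61 = 3063 mg/L.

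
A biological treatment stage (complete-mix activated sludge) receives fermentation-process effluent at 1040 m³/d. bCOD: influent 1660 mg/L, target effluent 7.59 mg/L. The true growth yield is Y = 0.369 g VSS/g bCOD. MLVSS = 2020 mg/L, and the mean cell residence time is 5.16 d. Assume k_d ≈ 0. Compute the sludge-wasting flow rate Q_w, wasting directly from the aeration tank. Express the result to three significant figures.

Q_w ≈ 314 m³/d

With k_d = 0 the design equation reduces to V = Y Q (S₀−S) θ_c / X = 0.369 × 1040 × (1660 − 7.59) × 5.16 / 2020 = 1620 m³.
For wasting at MLVSS concentration, Q_w = V/θ_c = 1620/5.16 = 313.9 m³/d.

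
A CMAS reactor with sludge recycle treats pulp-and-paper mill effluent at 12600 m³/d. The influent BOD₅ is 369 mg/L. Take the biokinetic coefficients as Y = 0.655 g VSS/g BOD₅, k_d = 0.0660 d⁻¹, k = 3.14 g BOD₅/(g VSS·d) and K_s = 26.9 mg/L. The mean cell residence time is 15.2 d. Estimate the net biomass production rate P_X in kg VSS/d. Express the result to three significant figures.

From the Monod/SRT balance for a CMAS, S = K_s·(1+k_d θ_c)/[θ_c·(Y k − k_d) − 1] = 26.9 × (1 + 0.0660 × 15.2) / [15.2 × (0.655 × 3.14 − 0.0660) − 1] = 53.89 / 29.26 = 1.842 mg/L.
Observed yield with endogenous decay: Y_obs = Y / (1 + k_d·θ_c) = 0.655 / (1 + 0.0660 × 15.2) = 0.655 / 2.003 = 0.3270 g VSS/g BOD₅.
Q·(S₀ − S) = 12600 × (369 − 1.84) × 10⁻³ = 4626 kg/d removed.
Net biomass production P_X = Y_obs × Q·(S₀ − S) = 0.3270 × 4626 = 1513 kg VSS/d.

P_X ≈ 1510 kg VSS/d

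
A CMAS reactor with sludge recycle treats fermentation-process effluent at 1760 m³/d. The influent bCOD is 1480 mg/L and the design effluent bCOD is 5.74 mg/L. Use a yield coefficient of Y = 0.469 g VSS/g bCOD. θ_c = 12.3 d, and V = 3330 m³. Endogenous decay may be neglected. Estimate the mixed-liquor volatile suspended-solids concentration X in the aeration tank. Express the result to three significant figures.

X ≈ 4490 mg/L

Without decay, X = Y Q (S₀−S) θ_c / V = 0.469 × 1760 × (1480 − 5.74) × 12.3 / 3330 = 4495 mg/L.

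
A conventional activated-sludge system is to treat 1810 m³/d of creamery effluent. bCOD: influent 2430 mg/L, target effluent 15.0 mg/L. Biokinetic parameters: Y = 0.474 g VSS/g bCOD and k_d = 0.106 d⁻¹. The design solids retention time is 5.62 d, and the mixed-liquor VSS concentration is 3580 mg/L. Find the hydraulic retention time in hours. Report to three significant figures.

Rearranging the biomass balance for a CMAS with decay, V = Y·Q·ΔS·θ_c / [X·(1+k_d θ_c)] = 0.474 × 1810 × (2430 − 15.0) × 5.62 / [3580 × (1 + 0.106 × 5.62)] = 1.16×10^7 / 5713 = 2038 m³.
Hydraulic retention time τ = V/Q = 2038 / 1810 = 1.126 d = 27.03 h.

τ ≈ 27.0 h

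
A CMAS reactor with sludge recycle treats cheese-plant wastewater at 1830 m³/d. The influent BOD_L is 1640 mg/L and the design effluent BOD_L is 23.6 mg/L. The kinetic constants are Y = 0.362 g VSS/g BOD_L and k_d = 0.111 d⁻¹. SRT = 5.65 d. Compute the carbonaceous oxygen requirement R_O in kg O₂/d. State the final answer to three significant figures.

R_O ≈ 2020 kg O₂/d

Y_obs = Y / (1 + k_d θ_c) = 0.362 / (1 + 0.111 × 5.65) = 0.362 / 1.627 = 0.2225.
Substrate removed = Q·(S₀ − S) = 1830 m³/d × (1640 − 23.6) g/m³ = 2.96×10^6 g/d = 2958 kg/d.
P_X = Y_obs·Q·(S₀ − S) = 0.2225 × 2958 = 658.1 kg VSS/d.
R_O = Q·(S₀ − S) − 1.42·P_X = 2958 − 1.42 × 658.1 = 2024 kg O₂/d.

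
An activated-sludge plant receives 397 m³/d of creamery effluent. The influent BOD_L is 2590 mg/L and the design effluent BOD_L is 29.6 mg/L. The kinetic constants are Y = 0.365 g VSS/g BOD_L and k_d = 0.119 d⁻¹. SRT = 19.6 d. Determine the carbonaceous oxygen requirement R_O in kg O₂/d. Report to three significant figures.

Observed yield with endogenous decay: Y_obs = Y / (1 + k_d·θ_c) = 0.365 / (1 + 0.119 × 19.6) = 0.365 / 3.332 = 0.1095 g VSS/g BOD_L.
Substrate removed = Q·(S₀ − S) = 397 m³/d × (2590 − 29.6) g/m³ = 1.02×10^6 g/d = 1016 kg/d.
Net sludge production P_X = 0.1095 × 1016 = 111.3 kg VSS/d.
Carbonaceous O₂ demand = substrate oxidised − cell-mass equivalent = 1016 − 1.42 × 111.3 = 858.4 kg O₂/d.

R_O ≈ 858 kg O₂/d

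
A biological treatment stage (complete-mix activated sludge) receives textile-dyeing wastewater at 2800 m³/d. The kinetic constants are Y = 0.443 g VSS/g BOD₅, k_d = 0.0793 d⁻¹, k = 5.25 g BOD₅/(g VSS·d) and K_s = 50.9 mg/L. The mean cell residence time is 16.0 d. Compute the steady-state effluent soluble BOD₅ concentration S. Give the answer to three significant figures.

S ≈ 3.30 mg/L

From the Monod/SRT balance for a CMAS, S = K_s·(1+k_d θ_c)/[θ_c·(Y k − k_d) − 1] = 50.9 × (1 + 0.0793 × 16.0) / [16.0 × (0.443 × 5.25 − 0.0793) − 1] = 115.5 / 34.94 = 3.305 mg/L.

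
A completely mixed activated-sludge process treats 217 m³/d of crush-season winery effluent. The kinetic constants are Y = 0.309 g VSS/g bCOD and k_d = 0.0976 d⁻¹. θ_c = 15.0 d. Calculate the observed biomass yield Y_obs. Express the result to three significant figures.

The observed yield is Y_obs = Y/(1 + k_d·θ_c) = 0.309 / (1 + 0.0976 × 15.0) = 0.309 / 2.464 = 0.1254 g VSS per g bCOD removed.

Y_obs ≈ 0.125 g VSS/g bCOD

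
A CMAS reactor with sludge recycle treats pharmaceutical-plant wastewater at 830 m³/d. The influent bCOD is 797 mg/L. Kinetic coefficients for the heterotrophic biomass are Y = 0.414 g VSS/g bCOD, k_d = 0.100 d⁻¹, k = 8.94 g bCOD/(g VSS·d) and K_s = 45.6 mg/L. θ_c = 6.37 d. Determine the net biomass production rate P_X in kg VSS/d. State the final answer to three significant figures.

P_X ≈ 167 kg VSS/d

Effluent substrate depends only on kinetics and SRT: S = K_s(1 + k_d θ_c) / [θ_c(Yk − k_d) − 1] = 45.6 × (1 + 0.100 × 6.37) / [6.37 × (0.414 × 8.94 − 0.100) − 1] = 74.65 / 21.94 = 3.402 mg/L.
Correct the yield for decay: Y_obs = Y/(1 + k_d θ_c) = 0.414 / (1 + 0.100 × 6.37) = 0.414 / 1.637 = 0.2529.
Substrate removed = Q·(S₀ − S) = 830 m³/d × (797 − 3.40) g/m³ = 6.59×10^5 g/d = 658.7 kg/d.
Biomass produced: P_X = Y_obs·Q·ΔS = 0.2529 × 658.7 ≈ 166.6 kg VSS/d.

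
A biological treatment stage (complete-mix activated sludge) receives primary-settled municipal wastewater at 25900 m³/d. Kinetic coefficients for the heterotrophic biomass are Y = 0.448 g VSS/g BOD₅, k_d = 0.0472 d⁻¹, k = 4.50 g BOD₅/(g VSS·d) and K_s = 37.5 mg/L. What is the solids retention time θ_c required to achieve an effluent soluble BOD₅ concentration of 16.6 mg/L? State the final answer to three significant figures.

From 1/θ_c = Y·k·S/(K_s + S) − k_d: Y·k·S/(K_s+S) = 0.448 × 4.50 × 16.6 / (37.5 + 16.6) = 0.6186 d⁻¹.
1/θ_c = 0.6186 − 0.0472 = 0.5714 d⁻¹, so θ_c = 1.750 d.

θ_c ≈ 1.75 d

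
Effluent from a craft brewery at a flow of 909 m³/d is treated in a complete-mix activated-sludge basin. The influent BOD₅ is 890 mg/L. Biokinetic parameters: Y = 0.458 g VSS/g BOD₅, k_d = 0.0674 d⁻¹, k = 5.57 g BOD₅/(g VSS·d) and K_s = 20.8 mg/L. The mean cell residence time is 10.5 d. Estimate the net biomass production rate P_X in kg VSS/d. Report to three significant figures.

P_X ≈ 217 kg VSS/d

From the Monod/SRT balance for a CMAS, S = K_s·(1+k_d θ_c)/[θ_c·(Y k − k_d) − 1] = 20.8 × (1 + 0.0674 × 10.5) / [10.5 × (0.458 × 5.57 − 0.0674) − 1] = 35.52 / 25.08 = 1.416 mg/L.
Observed yield with endogenous decay: Y_obs = Y / (1 + k_d·θ_c) = 0.458 / (1 + 0.0674 × 10.5) = 0.458 / 1.708 = 0.2682 g VSS/g BOD₅.
Substrate removed = Q·(S₀ − S) = 909 m³/d × (890 − 1.42) g/m³ = 8.08×10^5 g/d = 807.7 kg/d.
So the net sludge growth is P_X = 0.2682 × 807.7 = 216.6 kg VSS/d.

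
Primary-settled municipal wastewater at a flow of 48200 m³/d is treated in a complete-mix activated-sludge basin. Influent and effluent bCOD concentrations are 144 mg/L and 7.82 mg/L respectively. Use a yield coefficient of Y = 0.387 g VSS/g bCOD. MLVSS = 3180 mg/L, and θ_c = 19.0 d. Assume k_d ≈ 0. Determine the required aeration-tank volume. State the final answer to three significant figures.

V ≈ 15200 m³

V·X = Y·Q·ΔS·θ_c gives V = 0.387 × 48200 × (144 − 7.82) × 19.0 / 3180 = 15177 m³.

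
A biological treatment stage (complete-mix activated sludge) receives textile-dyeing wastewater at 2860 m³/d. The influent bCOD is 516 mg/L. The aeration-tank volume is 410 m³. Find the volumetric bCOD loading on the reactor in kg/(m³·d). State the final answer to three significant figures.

L_v ≈ 3.60 kg bCOD/(m³·d)

Volumetric loading L_v = Q·S₀ / V = 2860 × 516 g/m³ / 410.0 m³ = 3599 g/(m³·d) = 3.599 kg bCOD/(m³·d).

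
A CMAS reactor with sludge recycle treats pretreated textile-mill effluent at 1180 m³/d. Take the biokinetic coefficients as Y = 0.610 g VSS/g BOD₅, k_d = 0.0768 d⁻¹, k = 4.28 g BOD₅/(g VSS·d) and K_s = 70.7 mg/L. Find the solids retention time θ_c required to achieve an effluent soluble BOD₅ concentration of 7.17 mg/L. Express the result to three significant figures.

At the target effluent, Y k S/(K_s+S) = 0.610×4.28×7.17/77.87 = 0.2404 d⁻¹.
1/θ_c = 0.2404 − 0.0768 = 0.1636 d⁻¹, so θ_c = 6.113 d.

θ_c ≈ 6.11 d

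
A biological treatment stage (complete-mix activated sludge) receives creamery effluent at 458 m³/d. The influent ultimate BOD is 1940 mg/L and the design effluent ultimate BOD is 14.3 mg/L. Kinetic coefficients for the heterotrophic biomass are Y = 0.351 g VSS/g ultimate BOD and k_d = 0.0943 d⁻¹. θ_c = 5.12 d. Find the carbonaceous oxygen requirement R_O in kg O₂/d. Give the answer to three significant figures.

Y_obs = Y / (1 + k_d θ_c) = 0.351 / (1 + 0.0943 × 5.12) = 0.351 / 1.483 = 0.2367.
ΔS = 1940 − 14.3 = 1926 mg/L, so the substrate removal rate is 458 × 1926/1000 = 882.0 kg ultimate BOD/d.
P_X = Y_obs·Q·(S₀ − S) = 0.2367 × 882.0 = 208.8 kg VSS/d.
Carbonaceous O₂ demand = substrate oxidised − cell-mass equivalent = 882.0 − 1.42 × 208.8 = 585.5 kg O₂/d.

R_O ≈ 586 kg O₂/d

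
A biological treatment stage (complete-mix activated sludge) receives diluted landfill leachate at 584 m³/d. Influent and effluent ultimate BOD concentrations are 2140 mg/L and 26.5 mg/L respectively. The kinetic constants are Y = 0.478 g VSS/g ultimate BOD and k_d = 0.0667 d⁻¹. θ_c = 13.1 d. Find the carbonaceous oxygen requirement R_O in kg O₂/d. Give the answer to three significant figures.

Y_obs = Y / (1 + k_d θ_c) = 0.478 / (1 + 0.0667 × 13.1) = 0.478 / 1.874 = 0.2551.
Mass of ultimate BOD removed per day: Q(S₀ − S) = 584 × 2114 g/m³ = 1234 kg/d.
P_X = Y_obs·Q·(S₀ − S) = 0.2551 × 1234 = 314.9 kg VSS/d.
Carbonaceous O₂ demand = substrate oxidised − cell-mass equivalent = 1234 − 1.42 × 314.9 = 787.2 kg O₂/d.

R_O ≈ 787 kg O₂/d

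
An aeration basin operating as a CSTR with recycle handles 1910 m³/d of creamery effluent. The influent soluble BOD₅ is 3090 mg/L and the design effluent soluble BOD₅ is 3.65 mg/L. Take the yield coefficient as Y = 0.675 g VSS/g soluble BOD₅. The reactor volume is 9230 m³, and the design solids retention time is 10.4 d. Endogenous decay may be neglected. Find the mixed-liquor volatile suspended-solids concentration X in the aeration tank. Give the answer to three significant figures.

X ≈ 4480 mg/L

From V·X = Y·Q·(S₀ − S)·θ_c (decay neglected): X = 0.675 × 1910 × (3090 − 3.65) × 10.4 / 9230 = 4483 mg/L.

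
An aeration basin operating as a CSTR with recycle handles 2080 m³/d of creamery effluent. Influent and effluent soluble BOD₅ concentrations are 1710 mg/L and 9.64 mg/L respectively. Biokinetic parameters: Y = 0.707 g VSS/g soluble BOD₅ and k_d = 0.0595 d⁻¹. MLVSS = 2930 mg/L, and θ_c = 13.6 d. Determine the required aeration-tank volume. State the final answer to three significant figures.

Steady-state biomass mass balance: V·X·(1 + k_d·θ_c) = Y·Q·(S₀ − S)·θ_c, so V = 0.707 × 2080 × (1710 − 9.64) × 13.6 / [2930 × (1 + 0.0595 × 13.6)] = 3.4×10^7 / 5301 = 6415 m³.

V ≈ 6420 m³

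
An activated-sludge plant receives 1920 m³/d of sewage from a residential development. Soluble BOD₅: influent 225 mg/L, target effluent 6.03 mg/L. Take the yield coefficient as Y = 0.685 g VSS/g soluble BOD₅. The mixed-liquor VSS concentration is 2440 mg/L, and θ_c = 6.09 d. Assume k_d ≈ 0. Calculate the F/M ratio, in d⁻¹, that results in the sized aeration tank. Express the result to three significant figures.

With k_d = 0 the design equation reduces to V = Y Q (S₀−S) θ_c / X = 0.685 × 1920 × (225 − 6.03) × 6.09 / 2440 = 718.8 m³.
Food-to-microorganism ratio F/M = Q S₀ / (V X) = 1920 × 225 / (718.8 × 2440) = 0.2463 d⁻¹.

F/M ≈ 0.246 d⁻¹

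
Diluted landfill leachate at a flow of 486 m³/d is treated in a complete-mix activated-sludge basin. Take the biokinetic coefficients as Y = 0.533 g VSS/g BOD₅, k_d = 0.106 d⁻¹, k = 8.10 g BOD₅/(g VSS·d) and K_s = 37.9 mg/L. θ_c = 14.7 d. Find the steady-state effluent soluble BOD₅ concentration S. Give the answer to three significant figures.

S ≈ 1.59 mg/L

For a completely mixed reactor with recycle the Lawrence–McCarty relation gives S = K_s·(1 + k_d·θ_c) / [θ_c·(Y·k − k_d) − 1] = 37.9 × (1 + 0.106 × 14.7) / [14.7 × (0.533 × 8.10 − 0.106) − 1] = 96.96 / 60.91 = 1.592 mg/L.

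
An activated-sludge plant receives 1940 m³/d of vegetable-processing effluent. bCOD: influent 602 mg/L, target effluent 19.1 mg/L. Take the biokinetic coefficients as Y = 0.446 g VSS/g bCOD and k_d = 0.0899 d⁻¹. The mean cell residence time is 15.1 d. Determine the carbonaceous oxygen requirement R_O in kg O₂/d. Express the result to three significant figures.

R_O ≈ 827 kg O₂/d

The observed yield is Y_obs = Y/(1 + k_d·θ_c) = 0.446 / (1 + 0.0899 × 15.1) = 0.446 / 2.357 = 0.1892 g VSS per g bCOD removed.
Substrate removed = Q·(S₀ − S) = 1940 m³/d × (602 − 19.1) g/m³ = 1.13×10^6 g/d = 1131 kg/d.
P_X = Y_obs·Q·(S₀ − S) = 0.1892 × 1131 = 213.9 kg VSS/d.
R_O = Q·(S₀ − S) − 1.42·P_X = 1131 − 1.42 × 213.9 = 827.0 kg O₂/d.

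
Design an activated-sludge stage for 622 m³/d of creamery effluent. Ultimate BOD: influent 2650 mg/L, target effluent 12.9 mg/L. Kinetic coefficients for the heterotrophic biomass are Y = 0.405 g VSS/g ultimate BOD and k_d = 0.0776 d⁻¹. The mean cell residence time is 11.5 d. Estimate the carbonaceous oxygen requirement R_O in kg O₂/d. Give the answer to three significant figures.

The observed yield is Y_obs = Y/(1 + k_d·θ_c) = 0.405 / (1 + 0.0776 × 11.5) = 0.405 / 1.892 = 0.2140 g VSS per g ultimate BOD removed.
Q·(S₀ − S) = 622 × (2650 − 12.9) × 10⁻³ = 1640 kg/d removed.
Net sludge production P_X = 0.2140 × 1640 = 351.0 kg VSS/d.
R_O = Q·(S₀ − S) − 1.42·P_X = 1640 − 1.42 × 351.0 = 1142 kg O₂/d.

R_O ≈ 1140 kg O₂/d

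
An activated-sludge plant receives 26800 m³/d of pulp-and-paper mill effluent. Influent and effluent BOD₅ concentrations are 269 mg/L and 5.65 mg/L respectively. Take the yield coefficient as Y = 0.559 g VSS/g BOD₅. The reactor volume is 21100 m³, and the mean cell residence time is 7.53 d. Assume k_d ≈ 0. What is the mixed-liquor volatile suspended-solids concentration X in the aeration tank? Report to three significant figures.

X ≈ 1410 mg/L

From V·X = Y·Q·(S₀ − S)·θ_c (decay neglected): X = 0.559 × 26800 × (269 − 5.65) × 7.53 / 21100 = 1408 mg/L.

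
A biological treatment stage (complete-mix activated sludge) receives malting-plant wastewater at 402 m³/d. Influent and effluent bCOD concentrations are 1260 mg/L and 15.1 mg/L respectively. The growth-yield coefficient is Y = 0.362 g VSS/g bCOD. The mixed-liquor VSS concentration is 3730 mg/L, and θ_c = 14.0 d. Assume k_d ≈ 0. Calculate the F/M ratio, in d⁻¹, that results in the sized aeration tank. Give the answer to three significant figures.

Biomass mass balance (decay neglected): V·X = Y·Q·(S₀ − S)·θ_c, so V = 0.362 × 402 × (1260 − 15.1) × 14.0 / 3730 = 680.0 m³.
F/M = Q·S₀ / (V·X) = 402 × 1260 / (680.0 × 3730) = 0.1997 g bCOD·(g VSS·d)⁻¹.

F/M ≈ 0.200 d⁻¹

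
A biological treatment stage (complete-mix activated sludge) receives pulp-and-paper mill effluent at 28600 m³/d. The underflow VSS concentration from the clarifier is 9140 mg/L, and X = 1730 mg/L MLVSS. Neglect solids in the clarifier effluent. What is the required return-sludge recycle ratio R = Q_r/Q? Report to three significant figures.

R ≈ 0.233

Solids balance on the clarifier gives (1+R)X = R·X_r, so R = X/(X_r − X) = 1730 / (9140 − 1730) = 0.2335.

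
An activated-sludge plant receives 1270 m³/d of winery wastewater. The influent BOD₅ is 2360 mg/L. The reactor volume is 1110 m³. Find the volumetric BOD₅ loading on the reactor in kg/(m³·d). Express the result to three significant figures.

L_v = Q S₀ / V = 1270 × 2360 × 10⁻³ / 1110 = 2.700 kg/(m³·d).

L_v ≈ 2.70 kg BOD₅/(m³·d)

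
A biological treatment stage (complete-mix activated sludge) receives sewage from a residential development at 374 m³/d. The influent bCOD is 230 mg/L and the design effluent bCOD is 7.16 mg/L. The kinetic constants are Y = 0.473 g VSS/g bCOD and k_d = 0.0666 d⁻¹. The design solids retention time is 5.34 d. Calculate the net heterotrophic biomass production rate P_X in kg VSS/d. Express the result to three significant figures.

Correct the yield for decay: Y_obs = Y/(1 + k_d θ_c) = 0.473 / (1 + 0.0666 × 5.34) = 0.473 / 1.356 = 0.3489.
Substrate removed = Q·(S₀ − S) = 374 m³/d × (230 − 7.16) g/m³ = 8.33×10^4 g/d = 83.34 kg/d.
P_X = Y_obs · Q(S₀ − S) = 0.3489 × 83.34 = 29.08 kg VSS/d.

P_X ≈ 29.1 kg VSS/d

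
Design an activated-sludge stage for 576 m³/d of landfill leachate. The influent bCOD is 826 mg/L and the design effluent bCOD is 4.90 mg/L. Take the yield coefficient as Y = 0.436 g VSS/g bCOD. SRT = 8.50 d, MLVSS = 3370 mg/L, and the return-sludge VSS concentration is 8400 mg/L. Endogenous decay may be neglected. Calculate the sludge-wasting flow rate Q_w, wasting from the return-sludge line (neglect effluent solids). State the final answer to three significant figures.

Q_w ≈ 24.5 m³/d

With k_d = 0 the design equation reduces to V = Y Q (S₀−S) θ_c / X = 0.436 × 576 × (826 − 4.90) × 8.50 / 3370 = 520.1 m³.
θ_c = V·X/(Q_w·X_r) when wasting from the recycle, so Q_w = V·X/(θ_c·X_r) = 520.1 × 3370 / (8.50 × 8400) = 24.55 m³/d.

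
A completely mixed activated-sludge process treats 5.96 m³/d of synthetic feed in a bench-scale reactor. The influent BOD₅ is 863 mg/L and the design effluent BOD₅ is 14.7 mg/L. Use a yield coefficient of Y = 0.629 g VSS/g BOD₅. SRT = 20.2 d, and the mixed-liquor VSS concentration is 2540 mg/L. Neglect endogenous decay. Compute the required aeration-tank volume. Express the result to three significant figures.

V ≈ 25.3 m³

V·X = Y·Q·ΔS·θ_c gives V = 0.629 × 5.96 × (863 − 14.7) × 20.2 / 2540 = 25.29 m³.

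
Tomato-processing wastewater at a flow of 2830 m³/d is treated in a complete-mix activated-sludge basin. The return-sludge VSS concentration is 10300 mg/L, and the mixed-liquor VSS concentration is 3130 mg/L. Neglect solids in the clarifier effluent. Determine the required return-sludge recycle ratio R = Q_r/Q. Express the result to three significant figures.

R ≈ 0.437

Solids balance on the clarifier gives (1+R)X = R·X_r, so R = X/(X_r − X) = 3130 / (10300 − 3130) = 0.4365.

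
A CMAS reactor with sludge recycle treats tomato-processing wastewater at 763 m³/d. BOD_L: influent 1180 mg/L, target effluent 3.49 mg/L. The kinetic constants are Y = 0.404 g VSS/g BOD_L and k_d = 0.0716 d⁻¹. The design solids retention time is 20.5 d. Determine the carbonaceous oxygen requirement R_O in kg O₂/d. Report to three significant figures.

The observed yield is Y_obs = Y/(1 + k_d·θ_c) = 0.404 / (1 + 0.0716 × 20.5) = 0.404 / 2.468 = 0.1637 g VSS per g BOD_L removed.
Substrate removed = Q·(S₀ − S) = 763 m³/d × (1180 − 3.49) g/m³ = 8.98×10^5 g/d = 897.7 kg/d.
Net sludge production P_X = 0.1637 × 897.7 = 147.0 kg VSS/d.
R_O = Q·ΔS − 1.42 P_X = 897.7 − 208.7 = 689.0 kg O₂/d.

R_O ≈ 689 kg O₂/d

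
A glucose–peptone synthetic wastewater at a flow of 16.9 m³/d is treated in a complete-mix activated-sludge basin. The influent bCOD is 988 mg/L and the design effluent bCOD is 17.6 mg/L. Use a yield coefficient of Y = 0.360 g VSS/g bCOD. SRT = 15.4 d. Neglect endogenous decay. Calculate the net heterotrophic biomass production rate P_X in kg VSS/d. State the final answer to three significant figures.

P_X ≈ 5.90 kg VSS/d

No decay correction is needed, so Y_obs = Y = 0.360.
Mass of bCOD removed per day: Q(S₀ − S) = 16.9 × 970.4 g/m³ = 16.40 kg/d.
Biomass produced: P_X = Y_obs·Q·ΔS = 0.3600 × 16.40 ≈ 5.904 kg VSS/d.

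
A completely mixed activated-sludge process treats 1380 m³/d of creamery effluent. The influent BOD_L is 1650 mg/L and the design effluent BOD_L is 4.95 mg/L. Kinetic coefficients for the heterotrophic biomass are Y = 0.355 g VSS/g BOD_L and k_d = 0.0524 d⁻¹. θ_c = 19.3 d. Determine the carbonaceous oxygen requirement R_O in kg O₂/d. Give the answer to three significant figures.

Observed yield with endogenous decay: Y_obs = Y / (1 + k_d·θ_c) = 0.355 / (1 + 0.0524 × 19.3) = 0.355 / 2.011 = 0.1765 g VSS/g BOD_L.
ΔS = 1650 − 4.95 = 1645 mg/L, so the substrate removal rate is 1380 × 1645/1000 = 2270 kg BOD_L/d.
Biomass synthesised: P_X = Y_obs × 2270 = 400.7 kg VSS/d.
R_O = Q·ΔS − 1.42 P_X = 2270 − 569.0 = 1701 kg O₂/d.

R_O ≈ 1700 kg O₂/d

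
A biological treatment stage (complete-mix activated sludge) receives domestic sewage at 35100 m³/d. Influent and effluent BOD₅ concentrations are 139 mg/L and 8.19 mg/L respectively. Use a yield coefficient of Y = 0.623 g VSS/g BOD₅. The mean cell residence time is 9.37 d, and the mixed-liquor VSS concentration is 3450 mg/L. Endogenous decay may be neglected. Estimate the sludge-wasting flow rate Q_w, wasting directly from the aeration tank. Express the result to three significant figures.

Q_w ≈ 829 m³/d

With k_d = 0 the design equation reduces to V = Y Q (S₀−S) θ_c / X = 0.623 × 35100 × (139 − 8.19) × 9.37 / 3450 = 7769 m³.
With mixed-liquor wasting, θ_c = V/Q_w, so Q_w = V/θ_c = 7769/9.37 = 829.1 m³/d.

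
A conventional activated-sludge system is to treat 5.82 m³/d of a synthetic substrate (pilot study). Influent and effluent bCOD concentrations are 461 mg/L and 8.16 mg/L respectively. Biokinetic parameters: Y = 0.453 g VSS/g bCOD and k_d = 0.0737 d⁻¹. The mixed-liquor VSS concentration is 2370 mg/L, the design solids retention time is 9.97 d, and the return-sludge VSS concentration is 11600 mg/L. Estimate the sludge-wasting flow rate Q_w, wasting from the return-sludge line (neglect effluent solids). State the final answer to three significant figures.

Steady-state biomass mass balance: V·X·(1 + k_d·θ_c) = Y·Q·(S₀ − S)·θ_c, so V = 0.453 × 5.82 × (461 − 8.16) × 9.97 / [2370 × (1 + 0.0737 × 9.97)] = 1.19×10^4 / 4111 = 2.895 m³.
Q_w = (V·X)/(θ_c X_r) = 2.895 × 2370 / (9.97 × 11600) = 0.05933 m³/d.

Q_w ≈ 0.0593 m³/d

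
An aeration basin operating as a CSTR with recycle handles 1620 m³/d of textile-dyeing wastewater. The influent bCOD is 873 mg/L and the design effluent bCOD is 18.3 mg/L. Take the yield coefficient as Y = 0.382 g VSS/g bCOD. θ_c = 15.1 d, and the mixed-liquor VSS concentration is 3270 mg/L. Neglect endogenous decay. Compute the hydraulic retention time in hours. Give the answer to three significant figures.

τ ≈ 36.2 h

Biomass mass balance (decay neglected): V·X = Y·Q·(S₀ − S)·θ_c, so V = 0.382 × 1620 × (873 − 18.3) × 15.1 / 3270 = 2442 m³.
τ = V/Q = 2442/1620 = 1.508 d, or 36.18 h.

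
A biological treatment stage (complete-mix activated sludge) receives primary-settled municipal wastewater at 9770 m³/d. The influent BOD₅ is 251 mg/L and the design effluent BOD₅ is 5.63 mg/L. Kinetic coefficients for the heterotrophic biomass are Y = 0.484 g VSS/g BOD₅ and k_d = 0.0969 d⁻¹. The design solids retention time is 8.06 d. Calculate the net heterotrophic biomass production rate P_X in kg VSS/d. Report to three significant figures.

P_X ≈ 651 kg VSS/d

Y_obs = Y / (1 + k_d θ_c) = 0.484 / (1 + 0.0969 × 8.06) = 0.484 / 1.781 = 0.2718.
Q·(S₀ − S) = 9770 × (251 − 5.63) × 10⁻³ = 2397 kg/d removed.
Biomass produced: P_X = Y_obs·Q·ΔS = 0.2718 × 2397 ≈ 651.5 kg VSS/d.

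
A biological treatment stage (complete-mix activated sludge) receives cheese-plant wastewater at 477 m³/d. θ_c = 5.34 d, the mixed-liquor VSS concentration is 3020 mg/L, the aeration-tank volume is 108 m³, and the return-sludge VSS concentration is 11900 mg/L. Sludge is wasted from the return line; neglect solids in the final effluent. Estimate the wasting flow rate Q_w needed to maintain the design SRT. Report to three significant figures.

Q_w ≈ 5.13 m³/d

Q_w = (V·X)/(θ_c X_r) = 108.0 × 3020 / (5.34 × 11900) = 5.133 m³/d.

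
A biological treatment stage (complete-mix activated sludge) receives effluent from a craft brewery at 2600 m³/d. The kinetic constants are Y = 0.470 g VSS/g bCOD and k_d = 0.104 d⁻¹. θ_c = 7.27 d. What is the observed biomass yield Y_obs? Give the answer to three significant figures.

Observed yield with endogenous decay: Y_obs = Y / (1 + k_d·θ_c) = 0.470 / (1 + 0.104 × 7.27) = 0.470 / 1.756 = 0.2676 g VSS/g bCOD.

Y_obs ≈ 0.268 g VSS/g bCOD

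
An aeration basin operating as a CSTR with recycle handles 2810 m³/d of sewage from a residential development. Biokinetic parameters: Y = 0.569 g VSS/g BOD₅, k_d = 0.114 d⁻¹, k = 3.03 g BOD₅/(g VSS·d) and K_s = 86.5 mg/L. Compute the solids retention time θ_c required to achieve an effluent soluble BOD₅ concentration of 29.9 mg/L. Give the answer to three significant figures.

At the target effluent, Y k S/(K_s+S) = 0.569×3.03×29.9/116.4 = 0.4429 d⁻¹.
Then 1/θ_c = μ − k_d = 0.4429 − 0.114 = 0.3289 d⁻¹, giving θ_c = 3.041 d.

θ_c ≈ 3.04 d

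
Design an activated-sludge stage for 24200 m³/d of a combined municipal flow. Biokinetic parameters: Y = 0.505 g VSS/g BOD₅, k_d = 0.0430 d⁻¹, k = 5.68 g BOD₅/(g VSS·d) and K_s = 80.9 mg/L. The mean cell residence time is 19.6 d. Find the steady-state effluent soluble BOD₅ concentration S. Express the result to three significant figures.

For a completely mixed reactor with recycle the Lawrence–McCarty relation gives S = K_s·(1 + k_d·θ_c) / [θ_c·(Y·k − k_d) − 1] = 80.9 × (1 + 0.0430 × 19.6) / [19.6 × (0.505 × 5.68 − 0.0430) − 1] = 149.1 / 54.38 = 2.742 mg/L.

S ≈ 2.74 mg/L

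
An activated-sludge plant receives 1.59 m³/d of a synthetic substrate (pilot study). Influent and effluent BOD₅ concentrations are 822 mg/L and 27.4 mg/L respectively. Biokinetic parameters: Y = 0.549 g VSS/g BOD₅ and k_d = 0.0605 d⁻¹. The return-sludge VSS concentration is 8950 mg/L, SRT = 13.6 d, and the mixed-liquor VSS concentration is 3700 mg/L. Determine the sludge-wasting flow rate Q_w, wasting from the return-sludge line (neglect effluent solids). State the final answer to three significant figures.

Steady-state biomass mass balance: V·X·(1 + k_d·θ_c) = Y·Q·(S₀ − S)·θ_c, so V = 0.549 × 1.59 × (822 − 27.4) × 13.6 / [3700 × (1 + 0.0605 × 13.6)] = 9.43×10^3 / 6744 = 1.399 m³.
θ_c = V·X/(Q_w·X_r) when wasting from the recycle, so Q_w = V·X/(θ_c·X_r) = 1.399 × 3700 / (13.6 × 8950) = 0.04252 m³/d.

Q_w ≈ 0.0425 m³/d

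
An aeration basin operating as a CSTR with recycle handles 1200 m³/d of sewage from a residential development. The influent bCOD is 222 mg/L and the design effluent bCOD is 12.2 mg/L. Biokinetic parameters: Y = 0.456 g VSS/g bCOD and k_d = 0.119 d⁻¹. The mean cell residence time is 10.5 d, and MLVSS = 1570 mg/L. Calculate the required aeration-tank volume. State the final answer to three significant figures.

V ≈ 341 m³

Steady-state biomass mass balance: V·X·(1 + k_d·θ_c) = Y·Q·(S₀ − S)·θ_c, so V = 0.456 × 1200 × (222 − 12.2) × 10.5 / [1570 × (1 + 0.119 × 10.5)] = 1.21×10^6 / 3532 = 341.3 m³.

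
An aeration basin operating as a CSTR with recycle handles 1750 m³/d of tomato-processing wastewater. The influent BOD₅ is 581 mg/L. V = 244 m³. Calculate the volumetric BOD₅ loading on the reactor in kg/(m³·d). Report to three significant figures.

Volumetric loading L_v = Q·S₀ / V = 1750 × 581 g/m³ / 244.0 m³ = 4167 g/(m³·d) = 4.167 kg BOD₅/(m³·d).

L_v ≈ 4.17 kg BOD₅/(m³·d)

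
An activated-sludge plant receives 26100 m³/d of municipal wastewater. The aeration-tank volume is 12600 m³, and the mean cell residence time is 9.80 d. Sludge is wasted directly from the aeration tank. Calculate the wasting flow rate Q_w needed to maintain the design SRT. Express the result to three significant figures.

Q_w ≈ 1290 m³/d

Wasting from the aeration tank: Q_w = V / θ_c = 12600 / 9.80 = 1286 m³/d.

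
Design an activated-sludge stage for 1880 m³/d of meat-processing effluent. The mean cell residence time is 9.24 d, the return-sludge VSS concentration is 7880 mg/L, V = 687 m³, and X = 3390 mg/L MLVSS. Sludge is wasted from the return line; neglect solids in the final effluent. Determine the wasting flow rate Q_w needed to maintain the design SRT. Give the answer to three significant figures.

Q_w ≈ 32.0 m³/d

θ_c = V·X/(Q_w·X_r) when wasting from the recycle, so Q_w = V·X/(θ_c·X_r) = 687.0 × 3390 / (9.24 × 7880) = 31.99 m³/d.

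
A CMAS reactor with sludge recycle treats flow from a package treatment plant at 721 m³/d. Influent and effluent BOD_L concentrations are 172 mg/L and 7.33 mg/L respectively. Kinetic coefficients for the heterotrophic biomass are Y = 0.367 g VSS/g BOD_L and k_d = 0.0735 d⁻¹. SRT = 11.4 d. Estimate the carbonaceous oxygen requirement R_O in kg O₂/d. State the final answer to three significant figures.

R_O ≈ 85.1 kg O₂/d

Y_obs = Y / (1 + k_d θ_c) = 0.367 / (1 + 0.0735 × 11.4) = 0.367 / 1.838 = 0.1997.
ΔS = 172 − 7.33 = 164.7 mg/L, so the substrate removal rate is 721 × 164.7/1000 = 118.7 kg BOD_L/d.
P_X = Y_obs·Q·(S₀ − S) = 0.1997 × 118.7 = 23.71 kg VSS/d.
R_O = Q·ΔS − 1.42 P_X = 118.7 − 33.67 = 85.06 kg O₂/d.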